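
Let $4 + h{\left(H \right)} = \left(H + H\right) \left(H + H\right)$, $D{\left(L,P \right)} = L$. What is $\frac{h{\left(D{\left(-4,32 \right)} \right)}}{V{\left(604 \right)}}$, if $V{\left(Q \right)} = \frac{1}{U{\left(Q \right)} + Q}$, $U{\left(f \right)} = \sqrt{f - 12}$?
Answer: $36240 + 240 \sqrt{37} \approx 37700.0$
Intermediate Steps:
$U{\left(f \right)} = \sqrt{-12 + f}$
$V{\left(Q \right)} = \frac{1}{Q + \sqrt{-12 + Q}}$ ($V{\left(Q \right)} = \frac{1}{\sqrt{-12 + Q} + Q} = \frac{1}{Q + \sqrt{-12 + Q}}$)
$h{\left(H \right)} = -4 + 4 H^{2}$ ($h{\left(H \right)} = -4 + \left(H + H\right) \left(H + H\right) = -4 + 2 H 2 H = -4 + 4 H^{2}$)
$\frac{h{\left(D{\left(-4,32 \right)} \right)}}{V{\left(604 \right)}} = \frac{-4 + 4 \left(-4\right)^{2}}{\frac{1}{604 + \sqrt{-12 + 604}}} = \frac{-4 + 4 \cdot 16}{\frac{1}{604 + \sqrt{592}}} = \frac{-4 + 64}{\frac{1}{604 + 4 \sqrt{37}}} = 60 \left(604 + 4 \sqrt{37}\right) = 36240 + 240 \sqrt{37}$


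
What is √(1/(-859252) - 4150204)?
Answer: I*√766038428499589517/429626 ≈ 2037.2*I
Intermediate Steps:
√(1/(-859252) - 4150204) = √(-1/859252 - 4150204) = √(-3566071087409/859252) = I*√766038428499589517/429626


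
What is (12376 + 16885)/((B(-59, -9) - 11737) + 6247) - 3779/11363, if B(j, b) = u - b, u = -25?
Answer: -353299917/62564678 ≈ -5.6470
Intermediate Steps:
B(j, b) = -25 - b
(12376 + 16885)/((B(-59, -9) - 11737) + 6247) - 3779/11363 = (12376 + 16885)/(((-25 - 1*(-9)) - 11737) + 6247) - 3779/11363 = 29261/(((-25 + 9) - 11737) + 6247) - 3779*1/11363 = 29261/((-16 - 11737) + 6247) - 3779/11363 = 29261/(-11753 + 6247) - 3779/11363 = 29261/(-5506) - 3779/11363 = 29261*(-1/5506) - 3779/11363 = -29261/5506 - 3779/11363 = -353299917/62564678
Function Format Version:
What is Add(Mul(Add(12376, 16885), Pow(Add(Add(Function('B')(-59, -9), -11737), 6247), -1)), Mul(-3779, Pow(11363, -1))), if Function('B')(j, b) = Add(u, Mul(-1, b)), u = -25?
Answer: Rational(-353299917, 62564678) ≈ -5.6470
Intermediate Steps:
Function('B')(j, b) = Add(-25, Mul(-1, b))
Add(Mul(Add(12376, 16885), Pow(Add(Add(Function('B')(-59, -9), -11737), 6247), -1)), Mul(-3779, Pow(11363, -1))) = Add(Mul(Add(12376, 16885), Pow(Add(Add(Add(-25, Mul(-1, -9)), -11737), 6247), -1)), Mul(-3779, Pow(11363, -1))) = Add(Mul(29261, Pow(Add(Add(Add(-25, 9), -11737), 6247), -1)), Mul(-3779, Rational(1, 11363))) = Add(Mul(29261, Pow(Add(Add(-16, -11737), 6247), -1)), Rational(-3779, 11363)) = Add(Mul(29261, Pow(Add(-11753, 6247), -1)), Rational(-3779, 11363)) = Add(Mul(29261, Pow(-5506, -1)), Rational(-3779, 11363)) = Add(Mul(29261, Rational(-1, 5506)), Rational(-3779, 11363)) = Add(Rational(-29261, 5506), Rational(-3779, 11363)) = Rational(-353299917, 62564678)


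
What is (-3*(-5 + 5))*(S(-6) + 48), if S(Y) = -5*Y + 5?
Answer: 0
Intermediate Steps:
S(Y) = 5 - 5*Y
(-3*(-5 + 5))*(S(-6) + 48) = (-3*(-5 + 5))*((5 - 5*(-6)) + 48) = (-3*0)*((5 + 30) + 48) = 0*(35 + 48) = 0*83 = 0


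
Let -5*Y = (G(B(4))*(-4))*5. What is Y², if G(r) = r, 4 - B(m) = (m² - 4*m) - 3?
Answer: 784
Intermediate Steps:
B(m) = 7 - m² + 4*m (B(m) = 4 - ((m² - 4*m) - 3) = 4 - (-3 + m² - 4*m) = 4 + (3 - m² + 4*m) = 7 - m² + 4*m)
Y = 28 (Y = -(7 - 1*4² + 4*4)*(-4)*5/5 = -(7 - 1*16 + 16)*(-4)*5/5 = -(7 - 16 + 16)*(-4)*5/5 = -7*(-4)*5/5 = -(-28)*5/5 = -⅕*(-140) = 28)
Y² = 28² = 784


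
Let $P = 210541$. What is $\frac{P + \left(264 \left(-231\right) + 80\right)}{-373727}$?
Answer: $- \frac{149637}{373727} \approx -0.40039$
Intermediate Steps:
$\frac{P + \left(264 \left(-231\right) + 80\right)}{-373727} = \frac{210541 + \left(264 \left(-231\right) + 80\right)}{-373727} = \left(210541 + \left(-60984 + 80\right)\right) \left(- \frac{1}{373727}\right) = \left(210541 - 60904\right) \left(- \frac{1}{373727}\right) = 149637 \left(- \frac{1}{373727}\right) = - \frac{149637}{373727}$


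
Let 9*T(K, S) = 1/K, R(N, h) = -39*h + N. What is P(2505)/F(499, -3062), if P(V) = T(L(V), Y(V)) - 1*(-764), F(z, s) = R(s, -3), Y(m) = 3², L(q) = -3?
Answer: -20627/79515 ≈ -0.25941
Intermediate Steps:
R(N, h) = N - 39*h
Y(m) = 9
T(K, S) = 1/(9*K)
F(z, s) = 117 + s (F(z, s) = s - 39*(-3) = s + 117 = 117 + s)
P(V) = 20627/27 (P(V) = (⅑)/(-3) - 1*(-764) = (⅑)*(-⅓) + 764 = -1/27 + 764 = 20627/27)
P(2505)/F(499, -3062) = 20627/(27*(117 - 3062)) = (20627/27)/(-2945) = (20627/27)*(-1/2945) = -20627/79515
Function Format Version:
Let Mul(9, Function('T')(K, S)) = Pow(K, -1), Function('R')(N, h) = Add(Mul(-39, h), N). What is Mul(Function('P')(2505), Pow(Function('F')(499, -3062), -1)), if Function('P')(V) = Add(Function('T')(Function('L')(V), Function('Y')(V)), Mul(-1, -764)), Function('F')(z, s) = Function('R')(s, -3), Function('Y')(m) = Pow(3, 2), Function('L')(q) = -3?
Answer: Rational(-20627, 79515) ≈ -0.25941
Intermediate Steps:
Function('R')(N, h) = Add(N, Mul(-39, h))
Function('Y')(m) = 9
Function('T')(K, S) = Mul(Rational(1, 9), Pow(K, -1))
Function('F')(z, s) = Add(117, s) (Function('F')(z, s) = Add(s, Mul(-39, -3)) = Add(s, 117) = Add(117, s))
Function('P')(V) = Rational(20627, 27) (Function('P')(V) = Add(Mul(Rational(1, 9), Pow(-3, -1)), Mul(-1, -764)) = Add(Mul(Rational(1, 9), Rational(-1, 3)), 764) = Add(Rational(-1, 27), 764) = Rational(20627, 27))
Mul(Function('P')(2505), Pow(Function('F')(499, -3062), -1)) = Mul(Rational(20627, 27), Pow(Add(117, -3062), -1)) = Mul(Rational(20627, 27), Pow(-2945, -1)) = Mul(Rational(20627, 27), Rational(-1, 2945)) = Rational(-20627, 79515)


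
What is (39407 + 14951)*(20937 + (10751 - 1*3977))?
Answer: 1506314538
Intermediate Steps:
(39407 + 14951)*(20937 + (10751 - 1*3977)) = 54358*(20937 + (10751 - 3977)) = 54358*(20937 + 6774) = 54358*27711 = 1506314538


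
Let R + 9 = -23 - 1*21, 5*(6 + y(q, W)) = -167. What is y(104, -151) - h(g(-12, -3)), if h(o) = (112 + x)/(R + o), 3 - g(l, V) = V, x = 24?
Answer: -8579/235 ≈ -36.506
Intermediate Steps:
y(q, W) = -197/5 (y(q, W) = -6 + (⅕)*(-167) = -6 - 167/5 = -197/5)
g(l, V) = 3 - V
R = -53 (R = -9 + (-23 - 1*21) = -9 + (-23 - 21) = -9 - 44 = -53)
h(o) = 136/(-53 + o) (h(o) = (112 + 24)/(-53 + o) = 136/(-53 + o))
y(104, -151) - h(g(-12, -3)) = -197/5 - 136/(-53 + (3 - 1*(-3))) = -197/5 - 136/(-53 + (3 + 3)) = -197/5 - 136/(-53 + 6) = -197/5 - 136/(-47) = -197/5 - 136*(-1)/47 = -197/5 - 1*(-136/47) = -197/5 + 136/47 = -8579/235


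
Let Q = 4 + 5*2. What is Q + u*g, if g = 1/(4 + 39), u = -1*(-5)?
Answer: 607/43 ≈ 14.116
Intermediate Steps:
u = 5
g = 1/43 ≈ 0.023256
Q = 14 (Q = 4 + 10 = 14)
Q + u*g = 14 + 5*(1/43) = 14 + 5/43 = 607/43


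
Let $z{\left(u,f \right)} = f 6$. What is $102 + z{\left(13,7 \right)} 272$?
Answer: $11526$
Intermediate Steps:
$z{\left(u,f \right)} = 6 f$
$102 + z{\left(13,7 \right)} 272 = 102 + 6 \cdot 7 \cdot 272 = 102 + 42 \cdot 272 = 102 + 11424 = 11526$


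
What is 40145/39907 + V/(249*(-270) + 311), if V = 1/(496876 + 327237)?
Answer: 316278470346844/314403410545747 ≈ 1.0060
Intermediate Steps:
V = 1/824113 ≈ 1.2134e-6
40145/39907 + V/(249*(-270) + 311) = 40145/39907 + 1/(824113*(249*(-270) + 311)) = 40145*(1/39907) + 1/(824113*(-67230 + 311)) = 5735/5701 + (1/824113)/(-66919) = 5735/5701 + (1/824113)*(-1/66919) = 5735/5701 - 1/55148817847 = 316278470346844/314403410545747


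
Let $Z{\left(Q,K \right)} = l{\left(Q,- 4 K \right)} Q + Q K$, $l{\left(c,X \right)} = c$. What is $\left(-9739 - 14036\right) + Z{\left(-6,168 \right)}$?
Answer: $-24747$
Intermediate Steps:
$Z{\left(Q,K \right)} = Q^{2} + K Q$ ($Z{\left(Q,K \right)} = Q Q + Q K = Q^{2} + K Q$)
$\left(-9739 - 14036\right) + Z{\left(-6,168 \right)} = \left(-9739 - 14036\right) - 6 \left(168 - 6\right) = -23775 - 972 = -24747$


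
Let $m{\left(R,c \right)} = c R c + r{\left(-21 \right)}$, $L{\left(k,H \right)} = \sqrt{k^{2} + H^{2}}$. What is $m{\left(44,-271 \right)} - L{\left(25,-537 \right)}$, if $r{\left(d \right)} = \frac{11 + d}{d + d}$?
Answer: $\frac{67859489}{21} - \sqrt{288994} \approx 3.2309 \cdot 10^{6}$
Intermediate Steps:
$r{\left(d \right)} = \frac{11 + d}{2 d}$
$L{\left(k,H \right)} = \sqrt{H^{2} + k^{2}}$
$m{\left(R,c \right)} = \frac{5}{21} + R c^{2}$ ($m{\left(R,c \right)} = c R c + \frac{11 - 21}{2 \left(-21\right)} = R c c + \frac{1}{2} \left(- \frac{1}{21}\right) \left(-10\right) = R c^{2} + \frac{5}{21} = \frac{5}{21} + R c^{2}$)
$m{\left(44,-271 \right)} - L{\left(25,-537 \right)} = \left(\frac{5}{21} + 44 \left(-271\right)^{2}\right) - \sqrt{\left(-537\right)^{2} + 25^{2}} = \left(\frac{5}{21} + 44 \cdot 73441\right) - \sqrt{288369 + 625} = \left(\frac{5}{21} + 3231404\right) - \sqrt{288994} = \frac{67859489}{21} - \sqrt{288994}$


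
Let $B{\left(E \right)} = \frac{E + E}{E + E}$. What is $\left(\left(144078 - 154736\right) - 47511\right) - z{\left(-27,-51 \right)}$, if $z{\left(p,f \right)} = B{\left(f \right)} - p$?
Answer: $-58197$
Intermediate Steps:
$B{\left(E \right)} = 1$ ($B{\left(E \right)} = \frac{2 E}{2 E} = 2 E \frac{1}{2 E} = 1$)
$z{\left(p,f \right)} = 1 - p$
$\left(\left(144078 - 154736\right) - 47511\right) - z{\left(-27,-51 \right)} = \left(\left(144078 - 154736\right) - 47511\right) - \left(1 - -27\right) = \left(-10658 - 47511\right) - \left(1 + 27\right) = -58169 - 28 = -58197$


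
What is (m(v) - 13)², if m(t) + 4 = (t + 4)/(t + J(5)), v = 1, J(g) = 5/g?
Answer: 841/4 ≈ 210.25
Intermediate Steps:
m(t) = -4 + (4 + t)/(1 + t) (m(t) = -4 + (t + 4)/(t + 5/5) = -4 + (4 + t)/(t + 5*(⅕)) = -4 + (4 + t)/(t + 1) = -4 + (4 + t)/(1 + t))
(m(v) - 13)² = (-3*1/(1 + 1) - 13)² = (-3*1/2 - 13)² = (-3*1*½ - 13)² = (-3/2 - 13)² = (-29/2)² = 841/4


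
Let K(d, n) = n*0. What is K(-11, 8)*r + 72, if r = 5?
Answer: 72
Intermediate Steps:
K(d, n) = 0
K(-11, 8)*r + 72 = 0*5 + 72 = 0 + 72 = 72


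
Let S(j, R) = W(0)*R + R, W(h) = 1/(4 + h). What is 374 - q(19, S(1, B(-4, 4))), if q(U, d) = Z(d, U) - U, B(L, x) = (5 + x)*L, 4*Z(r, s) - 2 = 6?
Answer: 391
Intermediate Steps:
Z(r, s) = 2 (Z(r, s) = ½ + (¼)*6 = ½ + 3/2 = 2)
B(L, x) = L*(5 + x)
S(j, R) = 5*R/4 (S(j, R) = R/(4 + 0) + R = R/4 + R = 5*R/4)
q(U, d) = 2 - U
374 - q(19, S(1, B(-4, 4))) = 374 - (2 - 1*19) = 374 - (2 - 19) = 374 - 1*(-17) = 374 + 17 = 391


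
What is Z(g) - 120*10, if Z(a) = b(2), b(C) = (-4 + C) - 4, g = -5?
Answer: -1206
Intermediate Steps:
b(C) = -8 + C
Z(a) = -6 (Z(a) = -8 + 2 = -6)
Z(g) - 120*10 = -6 - 120*10 = -6 - 1200 = -1206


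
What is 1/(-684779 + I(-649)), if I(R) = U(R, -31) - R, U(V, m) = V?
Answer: -1/684779 ≈ -1.4603e-6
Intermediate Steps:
I(R) = 0 (I(R) = R - R = 0)
1/(-684779 + I(-649)) = 1/(-684779 + 0) = 1/(-684779) = -1/684779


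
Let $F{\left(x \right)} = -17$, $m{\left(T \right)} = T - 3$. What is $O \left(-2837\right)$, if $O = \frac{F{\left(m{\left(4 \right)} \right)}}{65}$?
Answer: $\frac{48229}{65} \approx 741.98$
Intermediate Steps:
$m{\left(T \right)} = -3 + T$
$O = - \frac{17}{65} \approx -0.26154$
$O \left(-2837\right) = \left(- \frac{17}{65}\right) \left(-2837\right) = \frac{48229}{65}$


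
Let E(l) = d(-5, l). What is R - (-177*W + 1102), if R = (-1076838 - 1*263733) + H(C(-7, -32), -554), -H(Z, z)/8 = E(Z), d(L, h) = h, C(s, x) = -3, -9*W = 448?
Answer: -4051379/3 ≈ -1.3505e+6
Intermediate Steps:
W = -448/9 (W = -⅑*448 = -448/9 ≈ -49.778)
E(l) = l
H(Z, z) = -8*Z
R = -1340547 (R = (-1076838 - 1*263733) - 8*(-3) = (-1076838 - 263733) + 24 = -1340571 + 24 = -1340547)
R - (-177*W + 1102) = -1340547 - (-177*(-448/9) + 1102) = -1340547 - (26432/3 + 1102) = -1340547 - 1*29738/3 = -1340547 - 29738/3 = -4051379/3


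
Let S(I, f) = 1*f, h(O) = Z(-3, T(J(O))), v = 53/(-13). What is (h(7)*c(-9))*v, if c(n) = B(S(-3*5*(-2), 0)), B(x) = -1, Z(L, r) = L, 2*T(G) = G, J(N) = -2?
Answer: -159/13 ≈ -12.231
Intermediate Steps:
v = -53/13 (v = 53*(-1/13) = -53/13 ≈ -4.0769)
T(G) = G/2
h(O) = -3
S(I, f) = f
c(n) = -1
(h(7)*c(-9))*v = -3*(-1)*(-53/13) = 3*(-53/13) = -159/13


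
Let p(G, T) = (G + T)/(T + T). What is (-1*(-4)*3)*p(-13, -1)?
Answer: 84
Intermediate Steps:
p(G, T) = (G + T)/(2*T) (p(G, T) = (G + T)/((2*T)) = (G + T)*(1/(2*T)) = (G + T)/(2*T))
(-1*(-4)*3)*p(-13, -1) = (-1*(-4)*3)*((½)*(-13 - 1)/(-1)) = (4*3)*((½)*(-1)*(-14)) = 12*7 = 84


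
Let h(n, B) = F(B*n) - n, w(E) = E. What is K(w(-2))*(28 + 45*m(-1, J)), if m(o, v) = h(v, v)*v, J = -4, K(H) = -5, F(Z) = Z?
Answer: 17860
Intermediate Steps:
h(n, B) = -n + B*n (h(n, B) = B*n - n = -n + B*n)
m(o, v) = v**2*(-1 + v) (m(o, v) = (v*(-1 + v))*v = v**2*(-1 + v))
K(w(-2))*(28 + 45*m(-1, J)) = -5*(28 + 45*((-4)**2*(-1 - 4))) = -5*(28 + 45*(16*(-5))) = -5*(28 + 45*(-80)) = -5*(28 - 3600) = -5*(-3572) = 17860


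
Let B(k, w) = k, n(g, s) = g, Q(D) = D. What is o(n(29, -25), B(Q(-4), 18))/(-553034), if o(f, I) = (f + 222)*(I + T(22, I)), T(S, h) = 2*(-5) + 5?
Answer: 2259/553034 ≈ 0.0040847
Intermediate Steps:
T(S, h) = -5 (T(S, h) = -10 + 5 = -5)
o(f, I) = (-5 + I)*(222 + f) (o(f, I) = (f + 222)*(I - 5) = (222 + f)*(-5 + I) = (-5 + I)*(222 + f))
o(n(29, -25), B(Q(-4), 18))/(-553034) = (-1110 - 5*29 + 222*(-4) - 4*29)/(-553034) = (-1110 - 145 - 888 - 116)*(-1/553034) = -2259*(-1/553034) = 2259/553034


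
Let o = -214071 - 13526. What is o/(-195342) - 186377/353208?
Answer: 7330304207/11499392856 ≈ 0.63745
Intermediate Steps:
o = -227597
o/(-195342) - 186377/353208 = -227597/(-195342) - 186377/353208 = -227597*(-1/195342) - 186377*1/353208 = 227597/195342 - 186377/353208 = 7330304207/11499392856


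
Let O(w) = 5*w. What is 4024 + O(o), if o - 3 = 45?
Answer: 4264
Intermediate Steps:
o = 48 (o = 3 + 45 = 48)
4024 + O(o) = 4024 + 5*48 = 4024 + 240 = 4264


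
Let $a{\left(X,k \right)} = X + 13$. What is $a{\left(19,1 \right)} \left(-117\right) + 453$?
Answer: $-3291$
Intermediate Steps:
$a{\left(X,k \right)} = 13 + X$
$a{\left(19,1 \right)} \left(-117\right) + 453 = \left(13 + 19\right) \left(-117\right) + 453 = 32 \left(-117\right) + 453 = -3744 + 453 = -3291$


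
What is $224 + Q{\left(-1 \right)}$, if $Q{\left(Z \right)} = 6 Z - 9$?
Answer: $209$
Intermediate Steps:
$Q{\left(Z \right)} = -9 + 6 Z$
$224 + Q{\left(-1 \right)} = 224 + \left(-9 + 6 \left(-1\right)\right) = 224 - 15 = 209$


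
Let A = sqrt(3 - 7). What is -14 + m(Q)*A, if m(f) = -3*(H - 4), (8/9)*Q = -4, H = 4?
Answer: -14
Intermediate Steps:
Q = -9/2 (Q = (9/8)*(-4) = -9/2 ≈ -4.5000)
m(f) = 0 (m(f) = -3*(4 - 4) = -3*0 = 0)
A = 2*I (A = sqrt(-4) = 2*I ≈ 2.0*I)
-14 + m(Q)*A = -14 + 0*(2*I) = -14 + 0 = -14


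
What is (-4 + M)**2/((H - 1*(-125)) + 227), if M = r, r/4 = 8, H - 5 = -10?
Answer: 784/347 ≈ 2.2594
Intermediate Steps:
H = -5 (H = 5 - 10 = -5)
r = 32 (r = 4*8 = 32)
M = 32
(-4 + M)**2/((H - 1*(-125)) + 227) = (-4 + 32)**2/((-5 - 1*(-125)) + 227) = 28**2/((-5 + 125) + 227) = 784/(120 + 227) = 784/347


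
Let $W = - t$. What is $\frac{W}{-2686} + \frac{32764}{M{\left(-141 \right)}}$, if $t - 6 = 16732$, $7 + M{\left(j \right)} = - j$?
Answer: $\frac{22561749}{89981} \approx 250.74$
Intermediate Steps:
$M{\left(j \right)} = -7 - j$
$t = 16738$ ($t = 6 + 16732 = 16738$)
$W = -16738$ ($W = \left(-1\right) 16738 = -16738$)
$\frac{W}{-2686} + \frac{32764}{M{\left(-141 \right)}} = - \frac{16738}{-2686} + \frac{32764}{-7 - -141} = \left(-16738\right) \left(- \frac{1}{2686}\right) + \frac{32764}{-7 + 141} = \frac{8369}{1343} + \frac{32764}{134} = \frac{8369}{1343} + 32764 \cdot \frac{1}{134} = \frac{8369}{1343} + \frac{16382}{67} = \frac{22561749}{89981}$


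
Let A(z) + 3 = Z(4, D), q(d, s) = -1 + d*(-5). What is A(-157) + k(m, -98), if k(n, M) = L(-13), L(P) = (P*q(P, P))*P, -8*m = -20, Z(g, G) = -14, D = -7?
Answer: 10799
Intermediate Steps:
m = 5/2 (m = -1/8*(-20) = 5/2 ≈ 2.5000)
q(d, s) = -1 - 5*d
A(z) = -17 (A(z) = -3 - 14 = -17)
L(P) = P**2*(-1 - 5*P) (L(P) = (P*(-1 - 5*P))*P = P**2*(-1 - 5*P))
k(n, M) = 10816 (k(n, M) = (-13)**2*(-1 - 5*(-13)) = 169*(-1 + 65) = 169*64 = 10816)
A(-157) + k(m, -98) = -17 + 10816 = 10799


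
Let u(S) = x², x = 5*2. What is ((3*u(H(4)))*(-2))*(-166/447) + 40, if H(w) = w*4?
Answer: 39160/149 ≈ 262.82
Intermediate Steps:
x = 10
H(w) = 4*w
u(S) = 100 (u(S) = 10² = 100)
((3*u(H(4)))*(-2))*(-166/447) + 40 = ((3*100)*(-2))*(-166/447) + 40 = (300*(-2))*(-166*1/447) + 40 = -600*(-166/447) + 40 = 33200/149 + 40 = 39160/149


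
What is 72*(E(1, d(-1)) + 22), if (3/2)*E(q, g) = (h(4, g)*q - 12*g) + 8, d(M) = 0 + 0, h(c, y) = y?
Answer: 1968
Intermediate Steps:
d(M) = 0
E(q, g) = 16/3 - 8*g + 2*g*q/3 (E(q, g) = 2*((g*q - 12*g) + 8)/3 = 2*((-12*g + g*q) + 8)/3 = 2*(8 - 12*g + g*q)/3 = 16/3 - 8*g + 2*g*q/3)
72*(E(1, d(-1)) + 22) = 72*((16/3 - 8*0 + (⅔)*0*1) + 22) = 72*((16/3 + 0 + 0) + 22) = 72*(16/3 + 22) = 72*(82/3) = 1968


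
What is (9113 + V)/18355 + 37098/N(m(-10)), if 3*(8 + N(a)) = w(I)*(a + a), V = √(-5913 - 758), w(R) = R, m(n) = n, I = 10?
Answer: -1020380029/2055760 + I*√6671/18355 ≈ -496.35 + 0.0044498*I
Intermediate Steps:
V = I*√6671 (V = √(-6671) = I*√6671 ≈ 81.676*I)
N(a) = -8 + 20*a/3 (N(a) = -8 + (10*(a + a))/3 = -8 + (10*(2*a))/3 = -8 + (20*a)/3 = -8 + 20*a/3)
(9113 + V)/18355 + 37098/N(m(-10)) = (9113 + I*√6671)/18355 + 37098/(-8 + (20/3)*(-10)) = (9113 + I*√6671)*(1/18355) + 37098/(-8 - 200/3) = (9113/18355 + I*√6671/18355) + 37098/(-224/3) = (9113/18355 + I*√6671/18355) + 37098*(-3/224) = (9113/18355 + I*√6671/18355) - 55647/112 = -1020380029/2055760 + I*√6671/18355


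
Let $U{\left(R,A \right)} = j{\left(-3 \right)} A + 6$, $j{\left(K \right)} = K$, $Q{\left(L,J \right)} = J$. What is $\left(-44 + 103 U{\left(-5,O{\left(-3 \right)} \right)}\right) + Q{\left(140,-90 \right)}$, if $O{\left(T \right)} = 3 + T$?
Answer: $484$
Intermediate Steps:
$U{\left(R,A \right)} = 6 - 3 A$ ($U{\left(R,A \right)} = - 3 A + 6 = 6 - 3 A$)
$\left(-44 + 103 U{\left(-5,O{\left(-3 \right)} \right)}\right) + Q{\left(140,-90 \right)} = \left(-44 + 103 \left(6 - 3 \left(3 - 3\right)\right)\right) - 90 = \left(-44 + 103 \left(6 - 0\right)\right) - 90 = \left(-44 + 103 \left(6 + 0\right)\right) - 90 = \left(-44 + 103 \cdot 6\right) - 90 = \left(-44 + 618\right) - 90 = 574 - 90 = 484$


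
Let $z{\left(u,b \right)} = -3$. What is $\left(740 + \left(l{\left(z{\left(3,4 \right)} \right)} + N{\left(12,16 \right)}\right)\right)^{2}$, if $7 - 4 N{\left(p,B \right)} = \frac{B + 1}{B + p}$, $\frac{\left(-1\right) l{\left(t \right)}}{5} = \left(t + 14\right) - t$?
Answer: $\frac{5657897961}{12544} \approx 4.5104 \cdot 10^{5}$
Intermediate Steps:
$l{\left(t \right)} = -70$ ($l{\left(t \right)} = - 5 \left(\left(t + 14\right) - t\right) = - 5 \left(\left(14 + t\right) - t\right) = \left(-5\right) 14 = -70$)
$N{\left(p,B \right)} = \frac{7}{4} - \frac{1 + B}{4 \left(B + p\right)}$ ($N{\left(p,B \right)} = \frac{7}{4} - \frac{\left(B + 1\right) \frac{1}{B + p}}{4} = \frac{7}{4} - \frac{\left(1 + B\right) \frac{1}{B + p}}{4} = \frac{7}{4} - \frac{\frac{1}{B + p} \left(1 + B\right)}{4} = \frac{7}{4} - \frac{1 + B}{4 \left(B + p\right)}$)
$\left(740 + \left(l{\left(z{\left(3,4 \right)} \right)} + N{\left(12,16 \right)}\right)\right)^{2} = \left(740 - \left(70 - \frac{-1 + 6 \cdot 16 + 7 \cdot 12}{4 \left(16 + 12\right)}\right)\right)^{2} = \left(740 - \left(70 - \frac{-1 + 96 + 84}{4 \cdot 28}\right)\right)^{2} = \left(740 - \left(70 - \frac{179}{112}\right)\right)^{2} = \left(740 + \left(-70 + \frac{179}{112}\right)\right)^{2} = \left(740 - \frac{7661}{112}\right)^{2} = \left(\frac{75219}{112}\right)^{2} = \frac{5657897961}{12544}$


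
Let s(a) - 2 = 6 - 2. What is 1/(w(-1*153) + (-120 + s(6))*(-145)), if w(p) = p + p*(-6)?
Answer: 1/17295 ≈ 5.7820e-5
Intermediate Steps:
w(p) = -5*p (w(p) = p - 6*p = -5*p)
s(a) = 6 (s(a) = 2 + (6 - 2) = 2 + 4 = 6)
1/(w(-1*153) + (-120 + s(6))*(-145)) = 1/(-(-5)*153 + (-120 + 6)*(-145)) = 1/(-5*(-153) - 114*(-145)) = 1/(765 + 16530) = 1/17295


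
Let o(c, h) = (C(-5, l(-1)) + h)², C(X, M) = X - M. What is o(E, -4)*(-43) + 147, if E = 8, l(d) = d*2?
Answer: -1960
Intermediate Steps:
l(d) = 2*d
o(c, h) = (-3 + h)² (o(c, h) = ((-5 - 2*(-1)) + h)² = ((-5 - 1*(-2)) + h)² = ((-5 + 2) + h)² = (-3 + h)²)
o(E, -4)*(-43) + 147 = (-3 - 4)²*(-43) + 147 = (-7)²*(-43) + 147 = 49*(-43) + 147 = -2107 + 147 = -1960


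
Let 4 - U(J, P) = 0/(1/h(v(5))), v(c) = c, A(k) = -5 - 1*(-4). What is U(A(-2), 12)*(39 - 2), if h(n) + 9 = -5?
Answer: 148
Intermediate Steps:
A(k) = -1 (A(k) = -5 + 4 = -1)
h(n) = -14 (h(n) = -9 - 5 = -14)
U(J, P) = 4 (U(J, P) = 4 - 0/(1/(-14)) = 4 - 0/(-1/14) = 4 - 0*(-14) = 4 - 1*0 = 4 + 0 = 4)
U(A(-2), 12)*(39 - 2) = 4*(39 - 2) = 4*37 = 148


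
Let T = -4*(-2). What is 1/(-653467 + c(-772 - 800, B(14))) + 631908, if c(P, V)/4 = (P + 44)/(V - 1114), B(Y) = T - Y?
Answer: 14452465181797/22871154 ≈ 6.3191e+5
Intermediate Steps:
T = 8
B(Y) = 8 - Y
c(P, V) = 4*(44 + P)/(-1114 + V) (c(P, V) = 4*((P + 44)/(V - 1114)) = 4*((44 + P)/(-1114 + V)) = 4*(44 + P)/(-1114 + V))
1/(-653467 + c(-772 - 800, B(14))) + 631908 = 1/(-653467 + 4*(44 + (-772 - 800))/(-1114 + (8 - 1*14))) + 631908 = 1/(-653467 + 4*(44 - 1572)/(-1114 + (8 - 14))) + 631908 = 1/(-653467 + 4*(-1528)/(-1114 - 6)) + 631908 = 1/(-653467 + 4*(-1528)/(-1120)) + 631908 = 1/(-653467 + 4*(-1/1120)*(-1528)) + 631908 = 1/(-653467 + 191/35) + 631908 = 1/(-22871154/35) + 631908 = -35/22871154 + 631908 = 14452465181797/22871154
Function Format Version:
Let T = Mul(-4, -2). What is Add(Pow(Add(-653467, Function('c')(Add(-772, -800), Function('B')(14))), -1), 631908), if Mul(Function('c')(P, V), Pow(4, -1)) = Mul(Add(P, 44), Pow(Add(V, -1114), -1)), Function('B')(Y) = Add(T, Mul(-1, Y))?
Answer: Rational(14452465181797, 22871154) ≈ 6.3191e+5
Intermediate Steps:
T = 8
Function('B')(Y) = Add(8, Mul(-1, Y))
Function('c')(P, V) = Mul(4, Pow(Add(-1114, V), -1), Add(44, P)) (Function('c')(P, V) = Mul(4, Mul(Add(P, 44), Pow(Add(V, -1114), -1))) = Mul(4, Mul(Add(44, P), Pow(Add(-1114, V), -1))) = Mul(4, Mul(Pow(Add(-1114, V), -1), Add(44, P))) = Mul(4, Pow(Add(-1114, V), -1), Add(44, P)))
Add(Pow(Add(-653467, Function('c')(Add(-772, -800), Function('B')(14))), -1), 631908) = Add(Pow(Add(-653467, Mul(4, Pow(Add(-1114, Add(8, Mul(-1, 14))), -1), Add(44, Add(-772, -800)))), -1), 631908) = Add(Pow(Add(-653467, Mul(4, Pow(Add(-1114, Add(8, -14)), -1), Add(44, -1572))), -1), 631908) = Add(Pow(Add(-653467, Mul(4, Pow(Add(-1114, -6), -1), -1528)), -1), 631908) = Add(Pow(Add(-653467, Mul(4, Pow(-1120, -1), -1528)), -1), 631908) = Add(Pow(Add(-653467, Mul(4, Rational(-1, 1120), -1528)), -1), 631908) = Add(Pow(Add(-653467, Rational(191, 35)), -1), 631908) = Add(Pow(Rational(-22871154, 35), -1), 631908) = Add(Rational(-35, 22871154), 631908) = Rational(14452465181797, 22871154)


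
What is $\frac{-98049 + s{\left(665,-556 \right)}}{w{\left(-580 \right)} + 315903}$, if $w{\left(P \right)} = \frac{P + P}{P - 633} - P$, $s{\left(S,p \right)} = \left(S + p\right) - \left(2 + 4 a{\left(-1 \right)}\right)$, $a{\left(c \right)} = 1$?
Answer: $- \frac{118808498}{383895039} \approx -0.30948$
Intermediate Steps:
$s{\left(S,p \right)} = -6 + S + p$ ($s{\left(S,p \right)} = \left(S + p\right) - 6 = -6 + S + p$)
$w{\left(P \right)} = - P + \frac{2 P}{-633 + P}$ ($w{\left(P \right)} = \frac{2 P}{-633 + P} - P = - P + \frac{2 P}{-633 + P}$)
$\frac{-98049 + s{\left(665,-556 \right)}}{w{\left(-580 \right)} + 315903} = \frac{-98049 - -103}{- \frac{580 \left(635 - -580\right)}{-633 - 580} + 315903} = \frac{-98049 + 103}{- \frac{580 \left(635 + 580\right)}{-1213} + 315903} = - \frac{97946}{\left(-580\right) \left(- \frac{1}{1213}\right) 1215 + 315903} = - \frac{97946}{\frac{704700}{1213} + 315903} = - \frac{97946}{\frac{383895039}{1213}} = \left(-97946\right) \frac{1213}{383895039} = - \frac{118808498}{383895039}$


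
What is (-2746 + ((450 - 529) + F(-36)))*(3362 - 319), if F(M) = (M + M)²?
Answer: 7178437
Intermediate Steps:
F(M) = 4*M² (F(M) = (2*M)² = 4*M²)
(-2746 + ((450 - 529) + F(-36)))*(3362 - 319) = (-2746 + ((450 - 529) + 4*(-36)²))*(3362 - 319) = (-2746 + (-79 + 4*1296))*3043 = (-2746 + (-79 + 5184))*3043 = (-2746 + 5105)*3043 = 2359*3043 = 7178437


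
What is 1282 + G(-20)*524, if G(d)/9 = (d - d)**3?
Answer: 1282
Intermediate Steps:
G(d) = 0 (G(d) = 9*(d - d)**3 = 9*0**3 = 9*0 = 0)
1282 + G(-20)*524 = 1282 + 0*524 = 1282 + 0 = 1282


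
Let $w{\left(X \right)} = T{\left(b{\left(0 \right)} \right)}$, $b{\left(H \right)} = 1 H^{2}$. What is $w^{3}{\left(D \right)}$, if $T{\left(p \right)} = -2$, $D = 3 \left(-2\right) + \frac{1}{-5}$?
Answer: $-8$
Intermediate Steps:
$b{\left(H \right)} = H^{2}$
$D = - \frac{31}{5}$ ($D = -6 - \frac{1}{5} = - \frac{31}{5} \approx -6.2$)
$w{\left(X \right)} = -2$
$w^{3}{\left(D \right)} = \left(-2\right)^{3} = -8$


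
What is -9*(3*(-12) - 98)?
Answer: 1206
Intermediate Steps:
-9*(3*(-12) - 98) = -9*(-36 - 98) = -9*(-134) = 1206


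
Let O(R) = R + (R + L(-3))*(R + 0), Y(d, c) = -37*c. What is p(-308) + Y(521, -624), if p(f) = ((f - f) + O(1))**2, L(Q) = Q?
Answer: 23089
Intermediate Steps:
O(R) = R + R*(-3 + R) (O(R) = R + (R - 3)*(R + 0) = R + (-3 + R)*R = R + R*(-3 + R))
p(f) = 1 (p(f) = ((f - f) + 1*(-2 + 1))**2 = (0 + 1*(-1))**2 = (0 - 1)**2 = (-1)**2 = 1)
p(-308) + Y(521, -624) = 1 - 37*(-624) = 1 + 23088 = 23089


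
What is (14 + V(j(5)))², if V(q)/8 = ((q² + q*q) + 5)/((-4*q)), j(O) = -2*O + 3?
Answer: 92416/49 ≈ 1886.0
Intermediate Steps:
j(O) = 3 - 2*O
V(q) = -2*(5 + 2*q²)/q (V(q) = 8*(((q² + q*q) + 5)/((-4*q))) = 8*(((q² + q²) + 5)*(-1/(4*q))) = 8*((2*q² + 5)*(-1/(4*q))) = 8*((5 + 2*q²)*(-1/(4*q))) = 8*(-(5 + 2*q²)/(4*q)) = -2*(5 + 2*q²)/q)
(14 + V(j(5)))² = (14 + (-10/(3 - 2*5) - 4*(3 - 2*5)))² = (14 + (-10/(3 - 10) - 4*(3 - 10)))² = (14 + (-10/(-7) - 4*(-7)))² = (14 + (-10*(-⅐) + 28))² = (14 + (10/7 + 28))² = (14 + 206/7)² = (304/7)² = 92416/49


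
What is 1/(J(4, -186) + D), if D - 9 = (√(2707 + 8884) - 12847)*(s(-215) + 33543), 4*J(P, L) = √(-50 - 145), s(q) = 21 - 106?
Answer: 4/(-1719339668 + 133832*√11591 + I*√195) ≈ -2.3461e-9 - 1.9216e-17*I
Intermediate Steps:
s(q) = -85
J(P, L) = I*√195/4 (J(P, L) = √(-50 - 145)/4 = √(-195)/4 = (I*√195)/4 = I*√195/4)
D = -429834917 + 33458*√11591 (D = 9 + (√(2707 + 8884) - 12847)*(-85 + 33543) = 9 + (√11591 - 12847)*33458 = 9 + (-12847 + √11591)*33458 = 9 + (-429834926 + 33458*√11591) = -429834917 + 33458*√11591 ≈ -4.2623e+8)
1/(J(4, -186) + D) = 1/(I*√195/4 + (-429834917 + 33458*√11591)) = 1/(-429834917 + 33458*√11591 + I*√195/4)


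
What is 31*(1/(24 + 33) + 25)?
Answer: 44206/57 ≈ 775.54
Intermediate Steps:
31*(1/(24 + 33) + 25) = 31*(1/57 + 25) = 31*(1426/57) = 44206/57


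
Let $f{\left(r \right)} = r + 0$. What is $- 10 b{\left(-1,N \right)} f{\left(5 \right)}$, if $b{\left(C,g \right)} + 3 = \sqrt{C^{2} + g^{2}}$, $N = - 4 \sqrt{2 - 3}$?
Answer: $150 - 50 i \sqrt{15} \approx 150.0 - 193.65 i$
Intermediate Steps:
$f{\left(r \right)} = r$
$N = - 4 i$ ($N = - 4 \sqrt{-1} = - 4 i \approx - 4.0 i$)
$b{\left(C,g \right)} = -3 + \sqrt{C^{2} + g^{2}}$
$- 10 b{\left(-1,N \right)} f{\left(5 \right)} = - 10 \left(-3 + \sqrt{\left(-1\right)^{2} + \left(- 4 i\right)^{2}}\right) 5 = - 10 \left(-3 + \sqrt{1 - 16}\right) 5 = - 10 \left(-3 + \sqrt{-15}\right) 5 = - 10 \left(-3 + i \sqrt{15}\right) 5 = \left(30 - 10 i \sqrt{15}\right) 5 = 150 - 50 i \sqrt{15}$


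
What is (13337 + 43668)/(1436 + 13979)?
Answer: 11401/3083 ≈ 3.6980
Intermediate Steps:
(13337 + 43668)/(1436 + 13979) = 57005/15415 = 57005*(1/15415) = 11401/3083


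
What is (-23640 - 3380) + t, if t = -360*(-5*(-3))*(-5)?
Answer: -20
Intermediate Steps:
t = 27000 (t = -5400*(-5) = -360*(-75) = 27000)
(-23640 - 3380) + t = (-23640 - 3380) + 27000 = -27020 + 27000 = -20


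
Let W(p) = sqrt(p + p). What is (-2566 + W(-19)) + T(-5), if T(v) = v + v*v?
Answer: -2546 + I*sqrt(38) ≈ -2546.0 + 6.1644*I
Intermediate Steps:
T(v) = v + v**2
W(p) = sqrt(2)*sqrt(p) (W(p) = sqrt(2*p) = sqrt(2)*sqrt(p))
(-2566 + W(-19)) + T(-5) = (-2566 + sqrt(2)*sqrt(-19)) - 5*(1 - 5) = (-2566 + sqrt(2)*(I*sqrt(19))) - 5*(-4) = (-2566 + I*sqrt(38)) + 20 = -2546 + I*sqrt(38)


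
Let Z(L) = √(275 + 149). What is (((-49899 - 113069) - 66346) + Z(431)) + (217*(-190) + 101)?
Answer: -270443 + 2*√106 ≈ -2.7042e+5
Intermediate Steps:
Z(L) = 2*√106 (Z(L) = √424 = 2*√106)
(((-49899 - 113069) - 66346) + Z(431)) + (217*(-190) + 101) = (((-49899 - 113069) - 66346) + 2*√106) + (217*(-190) + 101) = ((-162968 - 66346) + 2*√106) + (-41230 + 101) = (-229314 + 2*√106) - 41129 = -270443 + 2*√106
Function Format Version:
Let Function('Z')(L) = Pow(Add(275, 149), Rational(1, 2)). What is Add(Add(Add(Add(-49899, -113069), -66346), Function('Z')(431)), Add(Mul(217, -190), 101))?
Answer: Add(-270443, Mul(2, Pow(106, Rational(1, 2)))) ≈ -2.7042e+5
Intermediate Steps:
Function('Z')(L) = Mul(2, Pow(106, Rational(1, 2))) (Function('Z')(L) = Pow(424, Rational(1, 2)) = Mul(2, Pow(106, Rational(1, 2))))
Add(Add(Add(Add(-49899, -113069), -66346), Function('Z')(431)), Add(Mul(217, -190), 101)) = Add(Add(Add(Add(-49899, -113069), -66346), Mul(2, Pow(106, Rational(1, 2)))), Add(Mul(217, -190), 101)) = Add(Add(Add(-162968, -66346), Mul(2, Pow(106, Rational(1, 2)))), Add(-41230, 101)) = Add(Add(-229314, Mul(2, Pow(106, Rational(1, 2)))), -41129) = Add(-270443, Mul(2, Pow(106, Rational(1, 2))))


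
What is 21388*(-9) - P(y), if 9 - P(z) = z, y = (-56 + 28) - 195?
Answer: -192724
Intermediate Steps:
y = -223 (y = -28 - 195 = -223)
P(z) = 9 - z
21388*(-9) - P(y) = 21388*(-9) - (9 - 1*(-223)) = -192492 - (9 + 223) = -192492 - 1*232 = -192492 - 232 = -192724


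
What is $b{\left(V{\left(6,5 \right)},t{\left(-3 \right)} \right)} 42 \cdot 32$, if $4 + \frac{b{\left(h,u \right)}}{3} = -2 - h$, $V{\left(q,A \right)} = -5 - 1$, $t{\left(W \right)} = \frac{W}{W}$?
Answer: $0$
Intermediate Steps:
$t{\left(W \right)} = 1$
$V{\left(q,A \right)} = -6$ ($V{\left(q,A \right)} = -5 - 1 = -6$)
$b{\left(h,u \right)} = -18 - 3 h$ ($b{\left(h,u \right)} = -12 + 3 \left(-2 - h\right) = -12 - \left(6 + 3 h\right) = -18 - 3 h$)
$b{\left(V{\left(6,5 \right)},t{\left(-3 \right)} \right)} 42 \cdot 32 = \left(-18 - -18\right) 42 \cdot 32 = \left(-18 + 18\right) 42 \cdot 32 = 0 \cdot 42 \cdot 32 = 0 \cdot 32 = 0$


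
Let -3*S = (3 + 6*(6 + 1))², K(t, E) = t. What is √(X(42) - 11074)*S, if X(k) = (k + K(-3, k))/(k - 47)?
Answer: -135*I*√277045 ≈ -71057.0*I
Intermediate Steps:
X(k) = (-3 + k)/(-47 + k) (X(k) = (k - 3)/(k - 47) = (-3 + k)/(-47 + k))
S = -675 (S = -(3 + 6*(6 + 1))²/3 = -(3 + 6*7)²/3 = -(3 + 42)²/3 = -⅓*45² = -⅓*2025 = -675)
√(X(42) - 11074)*S = √((-3 + 42)/(-47 + 42) - 11074)*(-675) = √(39/(-5) - 11074)*(-675) = √(-⅕*39 - 11074)*(-675) = √(-39/5 - 11074)*(-675) = √(-55409/5)*(-675) = (I*√277045/5)*(-675) = -135*I*√277045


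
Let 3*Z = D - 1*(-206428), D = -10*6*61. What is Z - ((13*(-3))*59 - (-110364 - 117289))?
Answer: -473288/3 ≈ -1.5776e+5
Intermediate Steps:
D = -3660 (D = -60*61 = -3660)
Z = 202768/3 (Z = (-3660 - 1*(-206428))/3 = (-3660 + 206428)/3 = (⅓)*202768 = 202768/3 ≈ 67589.)
Z - ((13*(-3))*59 - (-110364 - 117289)) = 202768/3 - ((13*(-3))*59 - (-110364 - 117289)) = 202768/3 - (-39*59 - 1*(-227653)) = 202768/3 - (-2301 + 227653) = 202768/3 - 1*225352 = 202768/3 - 225352 = -473288/3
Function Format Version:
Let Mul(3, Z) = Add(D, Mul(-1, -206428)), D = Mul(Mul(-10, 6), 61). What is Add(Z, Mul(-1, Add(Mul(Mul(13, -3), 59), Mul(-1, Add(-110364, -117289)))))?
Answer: Rational(-473288, 3) ≈ -1.5776e+5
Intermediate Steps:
D = -3660 (D = Mul(-60, 61) = -3660)
Z = Rational(202768, 3) (Z = Mul(Rational(1, 3), Add(-3660, Mul(-1, -206428))) = Mul(Rational(1, 3), Add(-3660, 206428)) = Mul(Rational(1, 3), 202768) = Rational(202768, 3) ≈ 67589.)
Add(Z, Mul(-1, Add(Mul(Mul(13, -3), 59), Mul(-1, Add(-110364, -117289))))) = Add(Rational(202768, 3), Mul(-1, Add(Mul(Mul(13, -3), 59), Mul(-1, Add(-110364, -117289))))) = Add(Rational(202768, 3), Mul(-1, Add(Mul(-39, 59), Mul(-1, -227653)))) = Add(Rational(202768, 3), Mul(-1, Add(-2301, 227653))) = Add(Rational(202768, 3), Mul(-1, 225352)) = Add(Rational(202768, 3), -225352) = Rational(-473288, 3)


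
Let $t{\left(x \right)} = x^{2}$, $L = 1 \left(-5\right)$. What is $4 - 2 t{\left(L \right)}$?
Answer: $-46$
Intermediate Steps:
$L = -5$
$4 - 2 t{\left(L \right)} = 4 - 2 \left(-5\right)^{2} = 4 - 50 = -46$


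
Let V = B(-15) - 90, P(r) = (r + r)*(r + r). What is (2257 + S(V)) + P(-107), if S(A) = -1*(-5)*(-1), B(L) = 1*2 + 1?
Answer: 48048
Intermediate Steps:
B(L) = 3 (B(L) = 2 + 1 = 3)
P(r) = 4*r² (P(r) = (2*r)*(2*r) = 4*r²)
V = -87 (V = 3 - 90 = -87)
S(A) = -5 (S(A) = 5*(-1) = -5)
(2257 + S(V)) + P(-107) = (2257 - 5) + 4*(-107)² = 2252 + 4*11449 = 2252 + 45796 = 48048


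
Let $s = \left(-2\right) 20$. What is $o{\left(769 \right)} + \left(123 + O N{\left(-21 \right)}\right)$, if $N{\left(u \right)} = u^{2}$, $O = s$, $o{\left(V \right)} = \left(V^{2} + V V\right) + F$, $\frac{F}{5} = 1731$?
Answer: $1173860$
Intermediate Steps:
$F = 8655$ ($F = 5 \cdot 1731 = 8655$)
$o{\left(V \right)} = 8655 + 2 V^{2}$ ($o{\left(V \right)} = \left(V^{2} + V V\right) + 8655 = \left(V^{2} + V^{2}\right) + 8655 = 2 V^{2} + 8655 = 8655 + 2 V^{2}$)
$s = -40$
$O = -40$
$o{\left(769 \right)} + \left(123 + O N{\left(-21 \right)}\right) = \left(8655 + 2 \cdot 769^{2}\right) + \left(123 - 40 \left(-21\right)^{2}\right) = \left(8655 + 2 \cdot 591361\right) + \left(123 - 17640\right) = \left(8655 + 1182722\right) + \left(123 - 17640\right) = 1191377 - 17517 = 1173860$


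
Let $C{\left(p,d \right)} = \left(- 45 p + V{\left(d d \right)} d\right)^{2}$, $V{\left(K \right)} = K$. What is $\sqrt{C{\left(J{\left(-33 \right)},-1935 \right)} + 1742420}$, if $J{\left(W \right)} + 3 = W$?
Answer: $\sqrt{52491093715391542445} \approx 7.2451 \cdot 10^{9}$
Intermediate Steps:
$J{\left(W \right)} = -3 + W$
$C{\left(p,d \right)} = \left(d^{3} - 45 p\right)^{2}$ ($C{\left(p,d \right)} = \left(- 45 p + d d d\right)^{2} = \left(- 45 p + d^{2} d\right)^{2} = \left(- 45 p + d^{3}\right)^{2} = \left(d^{3} - 45 p\right)^{2}$)
$\sqrt{C{\left(J{\left(-33 \right)},-1935 \right)} + 1742420} = \sqrt{\left(\left(-1935\right)^{3} - 45 \left(-3 - 33\right)\right)^{2} + 1742420} = \sqrt{\left(-7245075375 - -1620\right)^{2} + 1742420} = \sqrt{\left(-7245075375 + 1620\right)^{2} + 1742420} = \sqrt{\left(-7245073755\right)^{2} + 1742420} = \sqrt{52491093715389800025 + 1742420} = \sqrt{52491093715391542445}$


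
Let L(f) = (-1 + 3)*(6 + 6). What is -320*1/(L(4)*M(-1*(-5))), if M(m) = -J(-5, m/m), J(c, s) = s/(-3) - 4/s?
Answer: -40/13 ≈ -3.0769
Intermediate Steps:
J(c, s) = -4/s - s/3 (J(c, s) = s*(-⅓) - 4/s = -s/3 - 4/s = -4/s - s/3)
L(f) = 24 (L(f) = 2*12 = 24)
M(m) = 13/3 (M(m) = -(-4/(m/m) - m/(3*m)) = -(-4/1 - ⅓*1) = -(-4*1 - ⅓) = -(-4 - ⅓) = -1*(-13/3) = 13/3)
-320*1/(L(4)*M(-1*(-5))) = -320/(24*(13/3)) = -320/104 = -320*1/104 = -40/13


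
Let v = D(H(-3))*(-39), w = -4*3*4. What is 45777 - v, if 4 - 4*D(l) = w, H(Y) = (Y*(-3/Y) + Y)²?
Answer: 46284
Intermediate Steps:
H(Y) = (-3 + Y)²
w = -48 (w = -12*4 = -48)
D(l) = 13 (D(l) = 1 - ¼*(-48) = 1 + 12 = 13)
v = -507 (v = 13*(-39) = -507)
45777 - v = 45777 - 1*(-507) = 45777 + 507 = 46284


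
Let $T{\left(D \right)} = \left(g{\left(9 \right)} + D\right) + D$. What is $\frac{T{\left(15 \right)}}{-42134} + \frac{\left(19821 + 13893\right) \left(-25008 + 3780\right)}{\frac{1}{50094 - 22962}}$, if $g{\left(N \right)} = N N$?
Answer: $- \frac{818151744506153007}{42134} \approx -1.9418 \cdot 10^{13}$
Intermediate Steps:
$g{\left(N \right)} = N^{2}$
$T{\left(D \right)} = 81 + 2 D$ ($T{\left(D \right)} = \left(9^{2} + D\right) + D = \left(81 + D\right) + D = 81 + 2 D$)
$\frac{T{\left(15 \right)}}{-42134} + \frac{\left(19821 + 13893\right) \left(-25008 + 3780\right)}{\frac{1}{50094 - 22962}} = \frac{81 + 2 \cdot 15}{-42134} + \frac{\left(19821 + 13893\right) \left(-25008 + 3780\right)}{\frac{1}{50094 - 22962}} = \left(81 + 30\right) \left(- \frac{1}{42134}\right) + \frac{33714 \left(-21228\right)}{\frac{1}{27132}} = 111 \left(- \frac{1}{42134}\right) - 715680792 \frac{1}{\frac{1}{27132}} = - \frac{111}{42134} - 19417851248544 = - \frac{818151744506153007}{42134}$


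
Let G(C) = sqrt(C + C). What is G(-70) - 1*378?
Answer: -378 + 2*I*sqrt(35) ≈ -378.0 + 11.832*I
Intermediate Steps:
G(C) = sqrt(2)*sqrt(C) (G(C) = sqrt(2*C) = sqrt(2)*sqrt(C))
G(-70) - 1*378 = sqrt(2)*sqrt(-70) - 1*378 = sqrt(2)*(I*sqrt(70)) - 378 = 2*I*sqrt(35) - 378 = -378 + 2*I*sqrt(35)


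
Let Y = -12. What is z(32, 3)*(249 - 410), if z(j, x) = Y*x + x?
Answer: 5313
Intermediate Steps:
z(j, x) = -11*x (z(j, x) = -12*x + x = -11*x)
z(32, 3)*(249 - 410) = (-11*3)*(249 - 410) = -33*(-161) = 5313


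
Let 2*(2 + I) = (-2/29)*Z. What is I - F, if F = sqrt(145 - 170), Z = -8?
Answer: -50/29 - 5*I ≈ -1.7241 - 5.0*I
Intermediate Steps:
F = 5*I (F = sqrt(-25) = 5*I ≈ 5.0*I)
I = -50/29 (I = -2 + (-2/29*(-8))/2 = -2 + (1/2)*(16/29) = -2 + 8/29 = -50/29 ≈ -1.7241)
I - F = -50/29 - 5*I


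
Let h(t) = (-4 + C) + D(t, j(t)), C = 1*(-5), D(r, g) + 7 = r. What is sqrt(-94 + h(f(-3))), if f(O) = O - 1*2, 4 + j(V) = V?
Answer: I*sqrt(115) ≈ 10.724*I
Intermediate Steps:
j(V) = -4 + V
D(r, g) = -7 + r
C = -5
f(O) = -2 + O (f(O) = O - 2 = -2 + O)
h(t) = -16 + t (h(t) = (-4 - 5) + (-7 + t) = -9 + (-7 + t) = -16 + t)
sqrt(-94 + h(f(-3))) = sqrt(-94 + (-16 + (-2 - 3))) = sqrt(-94 + (-16 - 5)) = sqrt(-94 - 21) = sqrt(-115) = I*sqrt(115)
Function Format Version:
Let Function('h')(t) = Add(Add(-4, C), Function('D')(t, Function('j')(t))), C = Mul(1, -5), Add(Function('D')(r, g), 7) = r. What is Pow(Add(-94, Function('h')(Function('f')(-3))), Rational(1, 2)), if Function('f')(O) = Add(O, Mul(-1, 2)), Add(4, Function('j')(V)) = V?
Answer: Mul(I, Pow(115, Rational(1, 2))) ≈ Mul(10.724, I)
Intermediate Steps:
Function('j')(V) = Add(-4, V)
Function('D')(r, g) = Add(-7, r)
C = -5
Function('f')(O) = Add(-2, O) (Function('f')(O) = Add(O, -2) = Add(-2, O))
Function('h')(t) = Add(-16, t) (Function('h')(t) = Add(Add(-4, -5), Add(-7, t)) = Add(-9, Add(-7, t)) = Add(-16, t))
Pow(Add(-94, Function('h')(Function('f')(-3))), Rational(1, 2)) = Pow(Add(-94, Add(-16, Add(-2, -3))), Rational(1, 2)) = Pow(Add(-94, Add(-16, -5)), Rational(1, 2)) = Pow(Add(-94, -21), Rational(1, 2)) = Pow(-115, Rational(1, 2)) = Mul(I, Pow(115, Rational(1, 2)))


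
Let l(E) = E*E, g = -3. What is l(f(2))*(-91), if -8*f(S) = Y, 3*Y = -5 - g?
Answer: -91/144 ≈ -0.63194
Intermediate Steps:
Y = -⅔ (Y = (-5 - 1*(-3))/3 = (-5 + 3)/3 = (⅓)*(-2) = -⅔ ≈ -0.66667)
f(S) = 1/12 (f(S) = -⅛*(-⅔) = 1/12)
l(E) = E²
l(f(2))*(-91) = (1/12)²*(-91) = (1/144)*(-91) = -91/144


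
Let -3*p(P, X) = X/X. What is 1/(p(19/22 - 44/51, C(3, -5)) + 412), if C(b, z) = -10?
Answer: 3/1235 ≈ 0.0024292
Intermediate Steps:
p(P, X) = -⅓ (p(P, X) = -X/(3*X) = -⅓*1 = -⅓)
1/(p(19/22 - 44/51, C(3, -5)) + 412) = 1/(-⅓ + 412) = 1/(1235/3) = 3/1235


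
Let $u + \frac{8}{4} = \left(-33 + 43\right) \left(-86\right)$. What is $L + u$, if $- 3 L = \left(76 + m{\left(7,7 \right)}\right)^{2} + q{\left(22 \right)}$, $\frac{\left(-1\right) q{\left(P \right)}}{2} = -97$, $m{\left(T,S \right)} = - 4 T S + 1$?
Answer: $-5647$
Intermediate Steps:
$m{\left(T,S \right)} = 1 - 4 S T$ ($m{\left(T,S \right)} = - 4 S T + 1 = 1 - 4 S T$)
$q{\left(P \right)} = 194$ ($q{\left(P \right)} = \left(-2\right) \left(-97\right) = 194$)
$u = -862$ ($u = -2 + \left(-33 + 43\right) \left(-86\right) = -2 + 10 \left(-86\right) = -2 - 860 = -862$)
$L = -4785$ ($L = - \frac{\left(76 + \left(1 - 28 \cdot 7\right)\right)^{2} + 194}{3} = - \frac{\left(76 + \left(1 - 196\right)\right)^{2} + 194}{3} = - \frac{\left(76 - 195\right)^{2} + 194}{3} = - \frac{\left(-119\right)^{2} + 194}{3} = - \frac{14161 + 194}{3} = \left(- \frac{1}{3}\right) 14355 = -4785$)
$L + u = -4785 - 862 = -5647$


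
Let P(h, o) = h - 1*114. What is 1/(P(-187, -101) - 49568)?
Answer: -1/49869 ≈ -2.0053e-5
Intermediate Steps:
P(h, o) = -114 + h (P(h, o) = h - 114 = -114 + h)
1/(P(-187, -101) - 49568) = 1/((-114 - 187) - 49568) = 1/(-301 - 49568) = 1/(-49869) = -1/49869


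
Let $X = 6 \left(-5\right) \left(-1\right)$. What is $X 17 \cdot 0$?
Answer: $0$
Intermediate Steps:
$X = 30$ ($X = \left(-30\right) \left(-1\right) = 30$)
$X 17 \cdot 0 = 30 \cdot 17 \cdot 0 = 510 \cdot 0 = 0$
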